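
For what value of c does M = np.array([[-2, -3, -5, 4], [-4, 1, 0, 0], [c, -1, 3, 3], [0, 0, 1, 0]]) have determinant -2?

Expanding along the column containing c, det(M) is linear in c: det(M) = (4)·c + (26).
Set (4)·c + (26) = -2  ⇒  (4)·c = -28  ⇒  c = -7.

c = -7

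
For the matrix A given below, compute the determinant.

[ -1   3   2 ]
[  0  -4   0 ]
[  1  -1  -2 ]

det(A) = 0

Expand along row 2:
  + (-4) · |-1 2; 1 -2| = (-4)·(2 − 2) = 0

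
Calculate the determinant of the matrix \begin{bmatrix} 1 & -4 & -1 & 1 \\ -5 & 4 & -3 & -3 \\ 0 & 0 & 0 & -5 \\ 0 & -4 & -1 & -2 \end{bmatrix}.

Expand along row 3 (it has 3 zeros):
  − (-5) · M_34   where M_34 = det([1 -4 -1; -5 4 -3; 0 -4 -1]) = -16
det = (-1)·(-5)·(-16) = -80

-80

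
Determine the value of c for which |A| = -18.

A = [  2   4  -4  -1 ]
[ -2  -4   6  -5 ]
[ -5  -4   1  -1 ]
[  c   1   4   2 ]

Expanding along the row containing c, det(A) is linear in c: det(A) = (88)·c + (-458).
Set (88)·c + (-458) = -18  ⇒  (88)·c = 440  ⇒  c = 5.

c = 5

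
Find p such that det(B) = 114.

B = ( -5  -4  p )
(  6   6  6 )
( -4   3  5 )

-1

Expanding along the row containing p, det(B) is linear in p: det(B) = (42)·p + (156).
Set (42)·p + (156) = 114  ⇒  (42)·p = -42  ⇒  p = -1.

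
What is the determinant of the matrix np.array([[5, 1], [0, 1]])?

det = 5·1 − 1·0 = 5 − 0 = 5

5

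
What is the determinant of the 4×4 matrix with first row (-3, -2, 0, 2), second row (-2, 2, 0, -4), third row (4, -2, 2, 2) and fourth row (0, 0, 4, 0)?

The determinant is -112.

Expand along row 4 (it has 3 zeros):
  − (4) · M_43   where M_43 = det([-3 -2 2; -2 2 -4; 4 -2 2]) = 28
det = (-1)·(4)·(28) = -112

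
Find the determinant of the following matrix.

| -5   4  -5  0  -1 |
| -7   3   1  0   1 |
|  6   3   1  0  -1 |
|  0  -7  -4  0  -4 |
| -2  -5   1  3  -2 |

Expand along column 4 (it has 4 zeros):
  − (3) · M_54   where M_54 = det([-5 4 -5 -1; -7 3 1 1; 6 3 1 -1; 0 -7 -4 -4]) = -924
det = (-1)·(3)·(-924) = 2772

2772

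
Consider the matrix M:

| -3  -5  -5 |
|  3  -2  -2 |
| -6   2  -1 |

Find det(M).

Expand along row 1:
  + (-3) · |-2 -2; 2 -1| = (-3)·(2 − (-4)) = -18
  − (-5) · |3 -2; -6 -1| = −(-5)·(-3 − 12) = -75
  + (-5) · |3 -2; -6 2| = (-5)·(6 − 12) = 30
Sum: (-18) + (-75) + (30) = -63

-63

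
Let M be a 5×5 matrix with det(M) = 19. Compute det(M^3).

6859

det(M^3) = (det M)^3 = (19)^3 = 6859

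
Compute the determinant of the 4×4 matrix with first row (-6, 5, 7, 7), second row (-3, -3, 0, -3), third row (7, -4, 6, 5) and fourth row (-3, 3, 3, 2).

-600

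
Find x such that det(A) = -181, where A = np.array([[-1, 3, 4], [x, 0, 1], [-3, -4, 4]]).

6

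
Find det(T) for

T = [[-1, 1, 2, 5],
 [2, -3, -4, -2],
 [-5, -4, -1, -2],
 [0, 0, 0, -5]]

55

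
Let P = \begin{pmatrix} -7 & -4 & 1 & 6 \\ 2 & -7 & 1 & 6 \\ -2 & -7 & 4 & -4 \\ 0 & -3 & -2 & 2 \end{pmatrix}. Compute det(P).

Expand along row 4 (it has 1 zero):
  + (-3) · M_42   where M_42 = det([-7 1 6; 2 1 6; -2 4 -4]) = 252
  − (-2) · M_43   where M_43 = det([-7 -4 6; 2 -7 6; -2 -7 -4]) = -642
  + (2) · M_44   where M_44 = det([-7 -4 1; 2 -7 1; -2 -7 4]) = 159
det = (+1)·(-3)·(252) + (-1)·(-2)·(-642) + (+1)·(2)·(159) = -1722

|P| = -1722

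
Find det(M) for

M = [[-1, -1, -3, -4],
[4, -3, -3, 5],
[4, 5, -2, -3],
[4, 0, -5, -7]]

The determinant is 675.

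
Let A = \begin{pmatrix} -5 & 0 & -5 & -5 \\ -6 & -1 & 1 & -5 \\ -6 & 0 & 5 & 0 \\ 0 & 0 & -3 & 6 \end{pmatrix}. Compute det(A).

|A| = 420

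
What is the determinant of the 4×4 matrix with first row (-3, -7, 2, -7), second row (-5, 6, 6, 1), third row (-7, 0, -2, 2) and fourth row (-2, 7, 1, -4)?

Expand along row 3 (it has 1 zero):
  + (-7) · M_31   where M_31 = det([-7 2 -7; 6 6 1; 7 1 -4]) = 489
  + (-2) · M_33   where M_33 = det([-3 -7 -7; -5 6 1; -2 7 -4]) = 408
  − (2) · M_34   where M_34 = det([-3 -7 2; -5 6 6; -2 7 1]) = 111
det = (+1)·(-7)·(489) + (+1)·(-2)·(408) + (-1)·(2)·(111) = -4461

-4461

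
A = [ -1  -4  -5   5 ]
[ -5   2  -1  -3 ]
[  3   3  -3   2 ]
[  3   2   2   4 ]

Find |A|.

det(A) = 874

Expand along row 1:
  + (-1) · M_11   where M_11 = det([2 -1 -3; 3 -3 2; 2 2 4]) = -60
  − (-4) · M_12   where M_12 = det([-5 -1 -3; 3 -3 2; 3 2 4]) = 41
  + (-5) · M_13   where M_13 = det([-5 2 -3; 3 3 2; 3 2 4]) = -43
  − (5) · M_14   where M_14 = det([-5 2 -1; 3 3 -3; 3 2 2]) = -87
det = (+1)·(-1)·(-60) + (-1)·(-4)·(41) + (+1)·(-5)·(-43) + (-1)·(5)·(-87) = 874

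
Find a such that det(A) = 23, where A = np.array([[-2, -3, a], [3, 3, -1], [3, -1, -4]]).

-2

Expanding along the column containing a, det(A) is linear in a: det(A) = (-12)·a + (-1).
Set (-12)·a + (-1) = 23  ⇒  (-12)·a = 24  ⇒  a = -2.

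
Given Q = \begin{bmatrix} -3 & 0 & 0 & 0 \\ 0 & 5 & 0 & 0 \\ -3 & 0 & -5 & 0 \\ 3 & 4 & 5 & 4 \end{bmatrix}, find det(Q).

Q is lower triangular, so det(Q) is the product of the diagonal entries:
det = (-3) · (5) · (-5) · (4) = 300

300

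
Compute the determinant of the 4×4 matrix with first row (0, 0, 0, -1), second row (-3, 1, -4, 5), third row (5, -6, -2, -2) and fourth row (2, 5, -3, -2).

Expand along row 1 (it has 3 zeros):
  − (-1) · M_14   where M_14 = det([-3 1 -4; 5 -6 -2; 2 5 -3]) = -221
det = (-1)·(-1)·(-221) = -221

The determinant is -221.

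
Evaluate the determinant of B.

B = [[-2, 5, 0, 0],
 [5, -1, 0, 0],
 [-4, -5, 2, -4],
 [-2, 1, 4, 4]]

B is block lower-triangular with a 2×2 block and a 2×2 block on the diagonal, so its determinant equals the product of the determinants of the diagonal blocks.
det of the 2×2 block = -23
det of the 2×2 block = 24
det = (-23)·(24) = -552

det(B) = -552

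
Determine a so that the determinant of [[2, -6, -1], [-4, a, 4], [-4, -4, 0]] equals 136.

-6

Expanding along the column containing a, det(A) is linear in a: det(A) = (-4)·a + (112).
Set (-4)·a + (112) = 136  ⇒  (-4)·a = 24  ⇒  a = -6.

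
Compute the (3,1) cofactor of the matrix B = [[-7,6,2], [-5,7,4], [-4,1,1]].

10

Delete row 3 and column 1; the remaining 2×2 submatrix is [6 2; 7 4].
Its determinant is 6·4 − 2·7 = 10.
The cofactor carries sign (−1)^(3+1) = +1, so C_{3,1} = +(10) = 10.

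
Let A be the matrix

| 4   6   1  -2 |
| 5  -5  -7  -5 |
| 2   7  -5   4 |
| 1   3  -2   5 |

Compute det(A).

|A| = 1436

Expand along row 1:
  + (4) · M_11   where M_11 = det([-5 -7 -5; 7 -5 4; 3 -2 5]) = 241
  − (6) · M_12   where M_12 = det([5 -7 -5; 2 -5 4; 1 -2 5]) = -48
  + (1) · M_13   where M_13 = det([5 -5 -5; 2 7 4; 1 3 5]) = 150
  − (-2) · M_14   where M_14 = det([5 -5 -7; 2 7 -5; 1 3 -2]) = 17
det = (+1)·(4)·(241) + (-1)·(6)·(-48) + (+1)·(1)·(150) + (-1)·(-2)·(17) = 1436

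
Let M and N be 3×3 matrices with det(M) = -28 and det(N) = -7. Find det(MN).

196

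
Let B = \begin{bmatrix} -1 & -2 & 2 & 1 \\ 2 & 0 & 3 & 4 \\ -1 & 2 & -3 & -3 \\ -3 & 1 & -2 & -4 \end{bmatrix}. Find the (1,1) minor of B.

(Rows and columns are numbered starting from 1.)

11

Delete row 1 and column 1; the remaining 3×3 submatrix is [0 3 4; 2 -3 -3; 1 -2 -4].
Its determinant is 11.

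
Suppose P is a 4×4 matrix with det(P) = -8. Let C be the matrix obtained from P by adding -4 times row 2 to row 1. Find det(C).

Adding a multiple of one row to another leaves the determinant unchanged.
det(C) = (1)·(-8) = -8

The determinant is -8.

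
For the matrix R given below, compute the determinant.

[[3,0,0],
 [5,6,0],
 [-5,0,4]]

|R| = 72

R is lower triangular, so det(R) is the product of the diagonal entries:
det = (3) · (6) · (4) = 72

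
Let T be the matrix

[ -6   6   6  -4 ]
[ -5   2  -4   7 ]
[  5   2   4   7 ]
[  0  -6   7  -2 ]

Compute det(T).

-7604

Expand along row 4 (it has 1 zero):
  + (-6) · M_42   where M_42 = det([-6 6 -4; -5 -4 7; 5 4 7]) = 756
  − (7) · M_43   where M_43 = det([-6 6 -4; -5 2 7; 5 2 7]) = 500
  + (-2) · M_44   where M_44 = det([-6 6 6; -5 2 -4; 5 2 4]) = -216
det = (+1)·(-6)·(756) + (-1)·(7)·(500) + (+1)·(-2)·(-216) = -7604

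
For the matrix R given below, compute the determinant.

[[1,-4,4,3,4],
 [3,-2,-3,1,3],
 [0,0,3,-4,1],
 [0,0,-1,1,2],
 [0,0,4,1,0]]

R is block upper-triangular with a 2×2 block and a 3×3 block on the diagonal, so its determinant equals the product of the determinants of the diagonal blocks.
det of the 2×2 block = 10
det of the 3×3 block = -43
det = (10)·(-43) = -430

-430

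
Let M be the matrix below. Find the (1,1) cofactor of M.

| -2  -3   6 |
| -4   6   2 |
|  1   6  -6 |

The cofactor is -48.

Delete row 1 and column 1; the remaining 2×2 submatrix is [6 2; 6 -6].
Its determinant is 6·(-6) − 2·6 = -48.
The cofactor carries sign (−1)^(1+1) = +1, so C_{1,1} = +(-48) = -48.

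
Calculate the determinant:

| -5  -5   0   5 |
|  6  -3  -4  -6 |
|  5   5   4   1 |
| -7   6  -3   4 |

1830

Expand along row 1 (it has 1 zero):
  + (-5) · M_11   where M_11 = det([-3 -4 -6; 5 4 1; 6 -3 4]) = 233
  − (-5) · M_12   where M_12 = det([6 -4 -6; 5 4 1; -7 -3 4]) = 144
  − (5) · M_14   where M_14 = det([6 -3 -4; 5 5 4; -7 6 -3]) = -455
det = (+1)·(-5)·(233) + (-1)·(-5)·(144) + (-1)·(5)·(-455) = 1830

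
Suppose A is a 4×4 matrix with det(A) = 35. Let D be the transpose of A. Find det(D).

det(Aᵀ) = det(A).
det(D) = (1)·(35) = 35

35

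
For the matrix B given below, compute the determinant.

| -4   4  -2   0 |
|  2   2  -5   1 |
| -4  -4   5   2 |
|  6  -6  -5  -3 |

Expand along row 1 (it has 1 zero):
  + (-4) · M_11   where M_11 = det([2 -5 1; -4 5 2; -6 -5 -3]) = 160
  − (4) · M_12   where M_12 = det([2 -5 1; -4 5 2; 6 -5 -3]) = -20
  + (-2) · M_13   where M_13 = det([2 2 1; -4 -4 2; 6 -6 -3]) = 96
det = (+1)·(-4)·(160) + (-1)·(4)·(-20) + (+1)·(-2)·(96) = -752

-752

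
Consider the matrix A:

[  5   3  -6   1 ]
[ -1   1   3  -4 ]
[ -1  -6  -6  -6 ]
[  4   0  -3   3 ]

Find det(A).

Expand along row 4 (it has 1 zero):
  − (4) · M_41   where M_41 = det([3 -6 1; 1 3 -4; -6 -6 -6]) = -294
  − (-3) · M_43   where M_43 = det([5 3 1; -1 1 -4; -1 -6 -6]) = -149
  + (3) · M_44   where M_44 = det([5 3 -6; -1 1 3; -1 -6 -6]) = -9
det = (-1)·(4)·(-294) + (-1)·(-3)·(-149) + (+1)·(3)·(-9) = 702

|A| = 702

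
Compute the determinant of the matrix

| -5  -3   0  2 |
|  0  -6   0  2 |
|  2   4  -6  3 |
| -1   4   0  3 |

Expand along column 3 (it has 3 zeros):
  + (-6) · M_33   where M_33 = det([-5 -3 2; 0 -6 2; -1 4 3]) = 124
det = (+1)·(-6)·(124) = -744

The determinant is -744.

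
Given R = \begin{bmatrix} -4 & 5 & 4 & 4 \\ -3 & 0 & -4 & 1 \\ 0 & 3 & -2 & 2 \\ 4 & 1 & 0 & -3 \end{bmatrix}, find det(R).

Expand along row 2 (it has 1 zero):
  − (-3) · M_21   where M_21 = det([5 4 4; 3 -2 2; 1 0 -3]) = 82
  − (-4) · M_23   where M_23 = det([-4 5 4; 0 3 2; 4 1 -3]) = 36
  + (1) · M_24   where M_24 = det([-4 5 4; 0 3 -2; 4 1 0]) = -96
det = (-1)·(-3)·(82) + (-1)·(-4)·(36) + (+1)·(1)·(-96) = 294

The determinant is 294.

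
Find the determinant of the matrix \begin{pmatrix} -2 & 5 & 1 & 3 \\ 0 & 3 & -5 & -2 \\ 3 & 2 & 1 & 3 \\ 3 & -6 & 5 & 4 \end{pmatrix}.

Expand along row 2 (it has 1 zero):
  + (3) · M_22   where M_22 = det([-2 1 3; 3 1 3; 3 5 4]) = 55
  − (-5) · M_23   where M_23 = det([-2 5 3; 3 2 3; 3 -6 4]) = -139
  + (-2) · M_24   where M_24 = det([-2 5 1; 3 2 1; 3 -6 5]) = -116
det = (+1)·(3)·(55) + (-1)·(-5)·(-139) + (+1)·(-2)·(-116) = -298

-298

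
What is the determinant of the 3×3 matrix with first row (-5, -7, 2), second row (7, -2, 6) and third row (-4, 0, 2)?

Expand along row 3:
  + (-4) · |-7 2; -2 6| = (-4)·(-42 − (-4)) = 152
  + 2 · |-5 -7; 7 -2| = 2·(10 − (-49)) = 118
Sum: (152) + (118) = 270

270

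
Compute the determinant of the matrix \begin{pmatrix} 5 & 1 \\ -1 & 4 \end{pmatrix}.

det = 5·4 − 1·(-1) = 20 − (-1) = 21

The determinant is 21.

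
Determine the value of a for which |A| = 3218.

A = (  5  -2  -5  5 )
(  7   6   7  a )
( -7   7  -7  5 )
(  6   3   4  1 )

6

Expanding along the column containing a, det(A) is linear in a: det(A) = (588)·a + (-310).
Set (588)·a + (-310) = 3218  ⇒  (588)·a = 3528  ⇒  a = 6.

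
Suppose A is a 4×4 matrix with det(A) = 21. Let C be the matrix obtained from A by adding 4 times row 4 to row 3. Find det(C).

21

Adding a multiple of one row to another leaves the determinant unchanged.
det(C) = (1)·(21) = 21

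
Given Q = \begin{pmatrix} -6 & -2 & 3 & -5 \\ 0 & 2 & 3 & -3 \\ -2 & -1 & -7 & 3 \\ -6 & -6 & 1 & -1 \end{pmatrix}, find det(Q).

Expand along row 2 (it has 1 zero):
  + (2) · M_22   where M_22 = det([-6 3 -5; -2 -7 3; -6 1 -1]) = 136
  − (3) · M_23   where M_23 = det([-6 -2 -5; -2 -1 3; -6 -6 -1]) = -104
  + (-3) · M_24   where M_24 = det([-6 -2 3; -2 -1 -7; -6 -6 1]) = 188
det = (+1)·(2)·(136) + (-1)·(3)·(-104) + (+1)·(-3)·(188) = 20

20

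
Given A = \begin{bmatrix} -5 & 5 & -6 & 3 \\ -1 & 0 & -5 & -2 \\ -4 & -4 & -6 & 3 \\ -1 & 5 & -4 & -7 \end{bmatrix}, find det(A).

-702

Expand along row 2 (it has 1 zero):
  − (-1) · M_21   where M_21 = det([5 -6 3; -4 -6 3; 5 -4 -7]) = 486
  − (-5) · M_23   where M_23 = det([-5 5 3; -4 -4 3; -1 5 -7]) = -292
  + (-2) · M_24   where M_24 = det([-5 5 -6; -4 -4 -6; -1 5 -4]) = -136
det = (-1)·(-1)·(486) + (-1)·(-5)·(-292) + (+1)·(-2)·(-136) = -702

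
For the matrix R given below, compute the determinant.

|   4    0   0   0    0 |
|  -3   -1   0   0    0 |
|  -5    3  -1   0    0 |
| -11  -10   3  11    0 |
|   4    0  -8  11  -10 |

-440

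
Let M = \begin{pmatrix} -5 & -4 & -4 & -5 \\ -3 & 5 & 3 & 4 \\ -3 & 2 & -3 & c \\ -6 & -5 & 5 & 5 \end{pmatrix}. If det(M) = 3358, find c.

c = 6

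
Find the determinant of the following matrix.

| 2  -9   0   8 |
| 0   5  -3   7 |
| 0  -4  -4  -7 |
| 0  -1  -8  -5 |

Expand along column 1 (it has 3 zeros):
  + (2) · M_11   where M_11 = det([5 -3 7; -4 -4 -7; -1 -8 -5]) = 55
det = (+1)·(2)·(55) = 110

110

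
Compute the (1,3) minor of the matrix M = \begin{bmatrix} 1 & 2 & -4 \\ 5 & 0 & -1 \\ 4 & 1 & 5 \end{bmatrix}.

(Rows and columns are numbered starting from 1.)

5

Delete row 1 and column 3; the remaining 2×2 submatrix is [5 0; 4 1].
Its determinant is 5·1 − 0·4 = 5.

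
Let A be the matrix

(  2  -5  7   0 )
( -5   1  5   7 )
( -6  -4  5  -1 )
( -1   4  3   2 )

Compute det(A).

det(A) = -1978

Expand along row 1 (it has 1 zero):
  + (2) · M_11   where M_11 = det([1 5 7; -4 5 -1; 4 3 2]) = -191
  − (-5) · M_12   where M_12 = det([-5 5 7; -6 5 -1; -1 3 2]) = -91
  + (7) · M_13   where M_13 = det([-5 1 7; -6 -4 -1; -1 4 2]) = -163
det = (+1)·(2)·(-191) + (-1)·(-5)·(-91) + (+1)·(7)·(-163) = -1978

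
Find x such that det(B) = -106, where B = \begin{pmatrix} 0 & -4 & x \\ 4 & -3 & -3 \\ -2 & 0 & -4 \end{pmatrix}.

3

Expanding along the row containing x, det(B) is linear in x: det(B) = (-6)·x + (-88).
Set (-6)·x + (-88) = -106  ⇒  (-6)·x = -18  ⇒  x = 3.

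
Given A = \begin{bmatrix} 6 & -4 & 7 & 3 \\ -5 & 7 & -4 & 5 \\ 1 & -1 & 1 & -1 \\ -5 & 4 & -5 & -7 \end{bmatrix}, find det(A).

det(A) = 9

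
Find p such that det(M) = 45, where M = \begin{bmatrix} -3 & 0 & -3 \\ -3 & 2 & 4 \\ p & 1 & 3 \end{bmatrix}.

p = 7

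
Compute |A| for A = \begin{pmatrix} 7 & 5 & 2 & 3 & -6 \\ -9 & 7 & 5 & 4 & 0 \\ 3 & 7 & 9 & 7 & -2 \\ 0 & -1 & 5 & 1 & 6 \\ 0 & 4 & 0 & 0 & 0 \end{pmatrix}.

Expand along row 5 (it has 4 zeros):
  − (4) · M_52   where M_52 = det([7 2 3 -6; -9 5 4 0; 3 9 7 -2; 0 5 1 6]) = 360
det = (-1)·(4)·(360) = -1440

-1440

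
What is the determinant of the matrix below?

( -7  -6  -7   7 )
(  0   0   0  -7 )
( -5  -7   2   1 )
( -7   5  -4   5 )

Expand along row 2 (it has 3 zeros):
  + (-7) · M_24   where M_24 = det([-7 -6 -7; -5 -7 2; -7 5 -4]) = 596
det = (+1)·(-7)·(596) = -4172

-4172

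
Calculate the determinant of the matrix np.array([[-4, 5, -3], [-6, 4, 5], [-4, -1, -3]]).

-228

Expand along column 1:
  + (-4) · |4 5; -1 -3| = (-4)·(-12 − (-5)) = 28
  − (-6) · |5 -3; -1 -3| = −(-6)·(-15 − 3) = -108
  + (-4) · |5 -3; 4 5| = (-4)·(25 − (-12)) = -148
Sum: (28) + (-108) + (-148) = -228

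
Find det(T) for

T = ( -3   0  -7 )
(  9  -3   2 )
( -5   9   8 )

det(T) = -336

Expand along column 2:
  + (-3) · |-3 -7; -5 8| = (-3)·(-24 − 35) = 177
  − 9 · |-3 -7; 9 2| = −9·(-6 − (-63)) = -513
Sum: (177) + (-513) = -336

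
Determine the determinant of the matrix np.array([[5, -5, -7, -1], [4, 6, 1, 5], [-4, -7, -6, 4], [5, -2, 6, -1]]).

Expand along row 1:
  + (5) · M_11   where M_11 = det([6 1 5; -7 -6 4; -2 6 -1]) = -393
  − (-5) · M_12   where M_12 = det([4 1 5; -4 -6 4; 5 6 -1]) = -26
  + (-7) · M_13   where M_13 = det([4 6 5; -4 -7 4; 5 -2 -1]) = 371
  − (-1) · M_14   where M_14 = det([4 6 1; -4 -7 -6; 5 -2 6]) = -209
det = (+1)·(5)·(-393) + (-1)·(-5)·(-26) + (+1)·(-7)·(371) + (-1)·(-1)·(-209) = -4901

-4901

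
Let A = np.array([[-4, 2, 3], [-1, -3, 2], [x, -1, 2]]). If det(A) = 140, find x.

9

Expanding along the column containing x, det(A) is linear in x: det(A) = (13)·x + (23).
Set (13)·x + (23) = 140  ⇒  (13)·x = 117  ⇒  x = 9.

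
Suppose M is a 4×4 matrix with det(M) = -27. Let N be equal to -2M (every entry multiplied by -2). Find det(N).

For a 4×4 matrix, det(-2M) = (-2)^4·det(M) = 16·det(M).
det(N) = (16)·(-27) = -432

|N| = -432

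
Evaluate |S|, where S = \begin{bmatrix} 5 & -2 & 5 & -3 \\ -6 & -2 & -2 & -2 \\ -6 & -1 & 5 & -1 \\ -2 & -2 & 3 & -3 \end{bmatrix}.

det(S) = 96

Expand along row 1:
  + (5) · M_11   where M_11 = det([-2 -2 -2; -1 5 -1; -2 3 -3]) = 12
  − (-2) · M_12   where M_12 = det([-6 -2 -2; -6 5 -1; -2 3 -3]) = 120
  + (5) · M_13   where M_13 = det([-6 -2 -2; -6 -1 -1; -2 -2 -3]) = 6
  − (-3) · M_14   where M_14 = det([-6 -2 -2; -6 -1 5; -2 -2 3]) = -78
det = (+1)·(5)·(12) + (-1)·(-2)·(120) + (+1)·(5)·(6) + (-1)·(-3)·(-78) = 96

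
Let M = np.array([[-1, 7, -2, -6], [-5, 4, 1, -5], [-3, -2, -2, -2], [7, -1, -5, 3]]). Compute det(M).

|M| = -118

Expand along row 1:
  + (-1) · M_11   where M_11 = det([4 1 -5; -2 -2 -2; -1 -5 3]) = -96
  − (7) · M_12   where M_12 = det([-5 1 -5; -3 -2 -2; 7 -5 3]) = -70
  + (-2) · M_13   where M_13 = det([-5 4 -5; -3 -2 -2; 7 -1 3]) = -65
  − (-6) · M_14   where M_14 = det([-5 4 1; -3 -2 -2; 7 -1 -5]) = -139
det = (+1)·(-1)·(-96) + (-1)·(7)·(-70) + (+1)·(-2)·(-65) + (-1)·(-6)·(-139) = -118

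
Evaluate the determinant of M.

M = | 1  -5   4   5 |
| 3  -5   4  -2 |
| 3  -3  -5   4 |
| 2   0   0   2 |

Expand along row 4 (it has 2 zeros):
  − (2) · M_41   where M_41 = det([-5 4 5; -5 4 -2; -3 -5 4]) = 259
  + (2) · M_44   where M_44 = det([1 -5 4; 3 -5 4; 3 -3 -5]) = -74
det = (-1)·(2)·(259) + (+1)·(2)·(-74) = -666

det(M) = -666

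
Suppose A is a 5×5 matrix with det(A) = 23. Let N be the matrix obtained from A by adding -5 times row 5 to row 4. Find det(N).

det(N) = 23

Adding a multiple of one row to another leaves the determinant unchanged.
det(N) = (1)·(23) = 23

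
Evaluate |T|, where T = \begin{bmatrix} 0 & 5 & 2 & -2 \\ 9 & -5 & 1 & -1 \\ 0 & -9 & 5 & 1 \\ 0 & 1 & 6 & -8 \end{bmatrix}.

Expand along column 1 (it has 3 zeros):
  − (9) · M_21   where M_21 = det([5 2 -2; -9 5 1; 1 6 -8]) = -254
det = (-1)·(9)·(-254) = 2286

2286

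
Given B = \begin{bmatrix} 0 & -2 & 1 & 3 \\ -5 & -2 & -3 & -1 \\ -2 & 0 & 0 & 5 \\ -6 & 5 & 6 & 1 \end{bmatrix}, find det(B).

det(B) = 665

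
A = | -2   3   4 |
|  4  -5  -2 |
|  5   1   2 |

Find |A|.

The determinant is 78.

Expand along column 1:
  + (-2) · |-5 -2; 1 2| = (-2)·(-10 − (-2)) = 16
  − 4 · |3 4; 1 2| = −4·(6 − 4) = -8
  + 5 · |3 4; -5 -2| = 5·(-6 − (-20)) = 70
Sum: (16) + (-8) + (70) = 78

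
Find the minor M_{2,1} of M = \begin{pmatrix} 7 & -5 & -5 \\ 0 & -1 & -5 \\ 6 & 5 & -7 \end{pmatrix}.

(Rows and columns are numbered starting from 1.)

Delete row 2 and column 1; the remaining 2×2 submatrix is [-5 -5; 5 -7].
Its determinant is (-5)·(-7) − (-5)·5 = 60.

60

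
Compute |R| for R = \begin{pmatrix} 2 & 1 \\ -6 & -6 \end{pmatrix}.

det(R) = 2·(-6) − 1·(-6) = -12 − (-6) = -6

det(R) = -6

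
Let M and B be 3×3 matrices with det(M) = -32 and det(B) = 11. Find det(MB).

-352

det(MB) = det(M)·det(B) = (-32)·(11) = -352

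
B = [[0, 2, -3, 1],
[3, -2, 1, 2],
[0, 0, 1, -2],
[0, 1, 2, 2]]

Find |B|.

Expand along column 1 (it has 3 zeros):
  − (3) · M_21   where M_21 = det([2 -3 1; 0 1 -2; 1 2 2]) = 17
det = (-1)·(3)·(17) = -51

|B| = -51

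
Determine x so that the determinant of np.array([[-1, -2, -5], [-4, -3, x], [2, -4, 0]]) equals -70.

x = -5

Expanding along the column containing x, det(B) is linear in x: det(B) = (-8)·x + (-110).
Set (-8)·x + (-110) = -70  ⇒  (-8)·x = 40  ⇒  x = -5.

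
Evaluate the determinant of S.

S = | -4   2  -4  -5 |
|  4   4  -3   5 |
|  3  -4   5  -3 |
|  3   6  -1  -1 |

|S| = -874

Expand along row 1:
  + (-4) · M_11   where M_11 = det([4 -3 5; -4 5 -3; 6 -1 -1]) = -96
  − (2) · M_12   where M_12 = det([4 -3 5; 3 5 -3; 3 -1 -1]) = -104
  + (-4) · M_13   where M_13 = det([4 4 5; 3 -4 -3; 3 6 -1]) = 214
  − (-5) · M_14   where M_14 = det([4 4 -3; 3 -4 5; 3 6 -1]) = -122
det = (+1)·(-4)·(-96) + (-1)·(2)·(-104) + (+1)·(-4)·(214) + (-1)·(-5)·(-122) = -874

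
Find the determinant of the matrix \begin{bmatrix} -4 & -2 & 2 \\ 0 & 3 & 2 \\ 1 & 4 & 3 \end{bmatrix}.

-14

Expand along row 2:
  + 3 · |-4 2; 1 3| = 3·(-12 − 2) = -42
  − 2 · |-4 -2; 1 4| = −2·(-16 − (-2)) = 28
Sum: (-42) + (28) = -14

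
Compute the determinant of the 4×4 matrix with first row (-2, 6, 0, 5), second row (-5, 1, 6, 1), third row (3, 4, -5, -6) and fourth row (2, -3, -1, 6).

210

Expand along row 1 (it has 1 zero):
  + (-2) · M_11   where M_11 = det([1 6 1; 4 -5 -6; -3 -1 6]) = -91
  − (6) · M_12   where M_12 = det([-5 6 1; 3 -5 -6; 2 -1 6]) = 7
  − (5) · M_14   where M_14 = det([-5 1 6; 3 4 -5; 2 -3 -1]) = -14
det = (+1)·(-2)·(-91) + (-1)·(6)·(7) + (-1)·(5)·(-14) = 210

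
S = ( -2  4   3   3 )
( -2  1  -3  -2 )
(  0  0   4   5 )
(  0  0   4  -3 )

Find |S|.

-192

S is block upper-triangular with a 2×2 block and a 2×2 block on the diagonal, so its determinant equals the product of the determinants of the diagonal blocks.
det of the 2×2 block = 6
det of the 2×2 block = -32
det = (6)·(-32) = -192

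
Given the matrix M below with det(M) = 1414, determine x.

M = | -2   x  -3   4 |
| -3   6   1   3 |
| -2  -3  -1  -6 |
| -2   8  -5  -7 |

x = 3

Expanding along the row containing x, det(M) is linear in x: det(M) = (-91)·x + (1687).
Set (-91)·x + (1687) = 1414  ⇒  (-91)·x = -273  ⇒  x = 3.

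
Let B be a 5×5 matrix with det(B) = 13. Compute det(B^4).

The determinant is 28561.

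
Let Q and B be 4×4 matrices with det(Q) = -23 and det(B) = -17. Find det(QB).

det(QB) = det(Q)·det(B) = (-23)·(-17) = 391

391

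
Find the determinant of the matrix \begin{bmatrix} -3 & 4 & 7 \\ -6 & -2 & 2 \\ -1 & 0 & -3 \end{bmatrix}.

Expand along row 3:
  + (-1) · |4 7; -2 2| = (-1)·(8 − (-14)) = -22
  + (-3) · |-3 4; -6 -2| = (-3)·(6 − (-24)) = -90
Sum: (-22) + (-90) = -112

The determinant is -112.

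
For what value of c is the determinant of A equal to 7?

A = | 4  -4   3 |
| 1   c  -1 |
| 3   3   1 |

6

Expanding along the column containing c, det(A) is linear in c: det(A) = (-5)·c + (37).
Set (-5)·c + (37) = 7  ⇒  (-5)·c = -30  ⇒  c = 6.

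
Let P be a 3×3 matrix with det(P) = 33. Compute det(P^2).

The determinant is 1089.

det(P^2) = (det P)^2 = (33)^2 = 1089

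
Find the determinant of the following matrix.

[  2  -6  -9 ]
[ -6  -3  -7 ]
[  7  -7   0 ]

-371

Expand along column 3:
  + (-9) · |-6 -3; 7 -7| = (-9)·(42 − (-21)) = -567
  − (-7) · |2 -6; 7 -7| = −(-7)·(-14 − (-42)) = 196
Sum: (-567) + (196) = -371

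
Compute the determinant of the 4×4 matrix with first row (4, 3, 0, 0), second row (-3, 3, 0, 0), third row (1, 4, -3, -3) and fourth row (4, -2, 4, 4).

0

The matrix is block lower-triangular with a 2×2 block and a 2×2 block on the diagonal, so its determinant equals the product of the determinants of the diagonal blocks.
det of the 2×2 block = 21
det of the 2×2 block = 0
det = (21)·(0) = 0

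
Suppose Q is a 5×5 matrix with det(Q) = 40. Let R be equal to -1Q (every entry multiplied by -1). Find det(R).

|R| = -40

For a 5×5 matrix, det(-1Q) = (-1)^5·det(Q) = -1·det(Q).
det(R) = (-1)·(40) = -40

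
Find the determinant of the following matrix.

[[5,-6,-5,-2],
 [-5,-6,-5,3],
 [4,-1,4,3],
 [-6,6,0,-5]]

700

Expand along row 4 (it has 1 zero):
  − (-6) · M_41   where M_41 = det([-6 -5 -2; -6 -5 3; -1 4 3]) = 145
  + (6) · M_42   where M_42 = det([5 -5 -2; -5 -5 3; 4 4 3]) = -270
  + (-5) · M_44   where M_44 = det([5 -6 -5; -5 -6 -5; 4 -1 4]) = -290
det = (-1)·(-6)·(145) + (+1)·(6)·(-270) + (+1)·(-5)·(-290) = 700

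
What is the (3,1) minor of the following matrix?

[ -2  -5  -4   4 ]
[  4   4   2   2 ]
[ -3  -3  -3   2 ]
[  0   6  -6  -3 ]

Delete row 3 and column 1; the remaining 3×3 submatrix is [-5 -4 4; 4 2 2; 6 -6 -3].
Its determinant is -270.

-270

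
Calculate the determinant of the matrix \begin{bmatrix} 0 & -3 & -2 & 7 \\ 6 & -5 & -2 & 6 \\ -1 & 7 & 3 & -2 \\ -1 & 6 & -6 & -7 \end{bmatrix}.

The determinant is 2199.

Expand along row 1 (it has 1 zero):
  − (-3) · M_12   where M_12 = det([6 -2 6; -1 3 -2; -1 -6 -7]) = -134
  + (-2) · M_13   where M_13 = det([6 -5 6; -1 7 -2; -1 6 -7]) = -191
  − (7) · M_14   where M_14 = det([6 -5 -2; -1 7 3; -1 6 -6]) = -317
det = (-1)·(-3)·(-134) + (+1)·(-2)·(-191) + (-1)·(7)·(-317) = 2199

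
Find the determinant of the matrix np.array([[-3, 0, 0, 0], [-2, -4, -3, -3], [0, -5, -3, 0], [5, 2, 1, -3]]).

Expand along row 1 (it has 3 zeros):
  + (-3) · M_11   where M_11 = det([-4 -3 -3; -5 -3 0; 2 1 -3]) = 6
det = (+1)·(-3)·(6) = -18

-18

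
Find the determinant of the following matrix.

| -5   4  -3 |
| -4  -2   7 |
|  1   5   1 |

Expand along row 1:
  + (-5) · |-2 7; 5 1| = (-5)·(-2 − 35) = 185
  − 4 · |-4 7; 1 1| = −4·(-4 − 7) = 44
  + (-3) · |-4 -2; 1 5| = (-3)·(-20 − (-2)) = 54
Sum: (185) + (44) + (54) = 283

283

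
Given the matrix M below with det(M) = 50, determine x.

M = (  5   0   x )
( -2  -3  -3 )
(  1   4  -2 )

8

Expanding along the column containing x, det(M) is linear in x: det(M) = (-5)·x + (90).
Set (-5)·x + (90) = 50  ⇒  (-5)·x = -40  ⇒  x = 8.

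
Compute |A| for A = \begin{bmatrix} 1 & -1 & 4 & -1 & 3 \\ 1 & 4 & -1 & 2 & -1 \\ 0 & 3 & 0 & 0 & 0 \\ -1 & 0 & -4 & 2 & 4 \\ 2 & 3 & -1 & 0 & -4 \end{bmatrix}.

|A| = 315

Expand along row 3 (it has 4 zeros):
  − (3) · M_32   where M_32 = det([1 4 -1 3; 1 -1 2 -1; -1 -4 2 4; 2 -1 0 -4]) = -105
det = (-1)·(3)·(-105) = 315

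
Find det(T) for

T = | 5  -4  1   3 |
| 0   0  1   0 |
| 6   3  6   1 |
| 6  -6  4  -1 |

The determinant is 195.

Expand along row 2 (it has 3 zeros):
  − (1) · M_23   where M_23 = det([5 -4 3; 6 3 1; 6 -6 -1]) = -195
det = (-1)·(1)·(-195) = 195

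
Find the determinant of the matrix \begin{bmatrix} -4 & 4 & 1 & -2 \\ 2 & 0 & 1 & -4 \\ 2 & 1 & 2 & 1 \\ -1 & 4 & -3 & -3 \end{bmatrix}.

The determinant is -340.

Expand along row 2 (it has 1 zero):
  − (2) · M_21   where M_21 = det([4 1 -2; 1 2 1; 4 -3 -3]) = 17
  − (1) · M_23   where M_23 = det([-4 4 -2; 2 1 1; -1 4 -3]) = 30
  + (-4) · M_24   where M_24 = det([-4 4 1; 2 1 2; -1 4 -3]) = 69
det = (-1)·(2)·(17) + (-1)·(1)·(30) + (+1)·(-4)·(69) = -340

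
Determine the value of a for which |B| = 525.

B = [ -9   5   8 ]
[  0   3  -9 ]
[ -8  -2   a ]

7

Expanding along the column containing a, det(B) is linear in a: det(B) = (-27)·a + (714).
Set (-27)·a + (714) = 525  ⇒  (-27)·a = -189  ⇒  a = 7.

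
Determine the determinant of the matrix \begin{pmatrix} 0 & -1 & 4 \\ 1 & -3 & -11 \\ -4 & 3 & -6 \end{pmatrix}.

-86

Expand along row 1:
  − (-1) · |1 -11; -4 -6| = −(-1)·(-6 − 44) = -50
  + 4 · |1 -3; -4 3| = 4·(3 − 12) = -36
Sum: (-50) + (-36) = -86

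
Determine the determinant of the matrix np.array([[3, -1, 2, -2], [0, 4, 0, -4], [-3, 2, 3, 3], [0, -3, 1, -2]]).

Expand along row 2 (it has 2 zeros):
  + (4) · M_22   where M_22 = det([3 2 -2; -3 3 3; 0 1 -2]) = -33
  + (-4) · M_24   where M_24 = det([3 -1 2; -3 2 3; 0 -3 1]) = 48
det = (+1)·(4)·(-33) + (+1)·(-4)·(48) = -324

-324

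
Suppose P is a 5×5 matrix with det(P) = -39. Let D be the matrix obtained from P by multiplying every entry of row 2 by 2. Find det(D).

Scaling one row by 2 multiplies the determinant by 2.
det(D) = (2)·(-39) = -78

-78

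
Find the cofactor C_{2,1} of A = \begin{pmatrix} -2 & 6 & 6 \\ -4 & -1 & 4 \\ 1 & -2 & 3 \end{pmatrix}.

Delete row 2 and column 1; the remaining 2×2 submatrix is [6 6; -2 3].
Its determinant is 6·3 − 6·(-2) = 30.
The cofactor carries sign (−1)^(2+1) = −1, so C_{2,1} = −(30) = -30.

-30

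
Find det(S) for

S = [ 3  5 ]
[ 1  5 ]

det(S) = 3·5 − 5·1 = 15 − 5 = 10

10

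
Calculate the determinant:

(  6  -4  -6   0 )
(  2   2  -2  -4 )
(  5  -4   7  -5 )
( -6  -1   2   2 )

Expand along row 1 (it has 1 zero):
  + (6) · M_11   where M_11 = det([2 -2 -4; -4 7 -5; -1 2 2]) = 26
  − (-4) · M_12   where M_12 = det([2 -2 -4; 5 7 -5; -6 2 2]) = -200
  + (-6) · M_13   where M_13 = det([2 2 -4; 5 -4 -5; -6 -1 2]) = 130
det = (+1)·(6)·(26) + (-1)·(-4)·(-200) + (+1)·(-6)·(130) = -1424

-1424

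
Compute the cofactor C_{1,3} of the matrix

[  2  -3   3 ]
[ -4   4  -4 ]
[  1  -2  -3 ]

4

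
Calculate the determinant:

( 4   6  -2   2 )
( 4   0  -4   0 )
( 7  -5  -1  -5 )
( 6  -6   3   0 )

The determinant is -1248.

Expand along row 2 (it has 2 zeros):
  − (4) · M_21   where M_21 = det([6 -2 2; -5 -1 -5; -6 3 0]) = -12
  − (-4) · M_23   where M_23 = det([4 6 2; 7 -5 -5; 6 -6 0]) = -324
det = (-1)·(4)·(-12) + (-1)·(-4)·(-324) = -1248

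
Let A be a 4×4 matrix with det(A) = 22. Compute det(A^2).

484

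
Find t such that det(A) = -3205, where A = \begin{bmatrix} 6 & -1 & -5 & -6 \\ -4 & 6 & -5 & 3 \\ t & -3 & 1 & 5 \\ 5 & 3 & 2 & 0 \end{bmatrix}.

Expanding along the column containing t, det(A) is linear in t: det(A) = (-201)·t + (-2401).
Set (-201)·t + (-2401) = -3205  ⇒  (-201)·t = -804  ⇒  t = 4.

t = 4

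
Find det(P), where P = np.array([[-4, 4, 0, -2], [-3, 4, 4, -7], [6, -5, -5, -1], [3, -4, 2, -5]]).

-396

Expand along row 1 (it has 1 zero):
  + (-4) · M_11   where M_11 = det([4 4 -7; -5 -5 -1; -4 2 -5]) = 234
  − (4) · M_12   where M_12 = det([-3 4 -7; 6 -5 -1; 3 2 -5]) = -162
  − (-2) · M_14   where M_14 = det([-3 4 4; 6 -5 -5; 3 -4 2]) = -54
det = (+1)·(-4)·(234) + (-1)·(4)·(-162) + (-1)·(-2)·(-54) = -396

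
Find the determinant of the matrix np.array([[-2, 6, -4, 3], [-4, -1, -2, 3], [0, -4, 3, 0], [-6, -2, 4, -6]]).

Expand along row 3 (it has 2 zeros):
  − (-4) · M_32   where M_32 = det([-2 -4 3; -4 -2 3; -6 4 -6]) = 84
  + (3) · M_33   where M_33 = det([-2 6 3; -4 -1 3; -6 -2 -6]) = -270
det = (-1)·(-4)·(84) + (+1)·(3)·(-270) = -474

-474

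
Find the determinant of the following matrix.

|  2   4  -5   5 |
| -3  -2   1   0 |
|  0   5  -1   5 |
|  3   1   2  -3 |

The determinant is -16.

Expand along row 2 (it has 1 zero):
  − (-3) · M_21   where M_21 = det([4 -5 5; 5 -1 5; 1 2 -3]) = -73
  + (-2) · M_22   where M_22 = det([2 -5 5; 0 -1 5; 3 2 -3]) = -74
  − (1) · M_23   where M_23 = det([2 4 5; 0 5 5; 3 1 -3]) = -55
det = (-1)·(-3)·(-73) + (+1)·(-2)·(-74) + (-1)·(1)·(-55) = -16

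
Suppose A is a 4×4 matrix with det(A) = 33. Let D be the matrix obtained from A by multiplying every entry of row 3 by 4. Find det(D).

Scaling one row by 4 multiplies the determinant by 4.
det(D) = (4)·(33) = 132

The determinant is 132.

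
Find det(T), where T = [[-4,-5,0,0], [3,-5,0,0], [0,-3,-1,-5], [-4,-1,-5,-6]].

-665

T is block lower-triangular with a 2×2 block and a 2×2 block on the diagonal, so its determinant equals the product of the determinants of the diagonal blocks.
det of the 2×2 block = 35
det of the 2×2 block = -19
det = (35)·(-19) = -665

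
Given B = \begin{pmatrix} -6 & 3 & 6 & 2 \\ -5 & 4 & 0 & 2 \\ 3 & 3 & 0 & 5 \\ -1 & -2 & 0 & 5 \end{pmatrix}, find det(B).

The determinant is -1266.

Expand along column 3 (it has 3 zeros):
  + (6) · M_13   where M_13 = det([-5 4 2; 3 3 5; -1 -2 5]) = -211
det = (+1)·(6)·(-211) = -1266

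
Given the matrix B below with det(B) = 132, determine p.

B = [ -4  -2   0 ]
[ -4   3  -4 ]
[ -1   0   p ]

Expanding along the row containing p, det(B) is linear in p: det(B) = (-20)·p + (-8).
Set (-20)·p + (-8) = 132  ⇒  (-20)·p = 140  ⇒  p = -7.

-7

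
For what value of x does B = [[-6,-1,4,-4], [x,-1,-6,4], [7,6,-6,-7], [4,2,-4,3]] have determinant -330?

Expanding along the row containing x, det(B) is linear in x: det(B) = (34)·x + (-602).
Set (34)·x + (-602) = -330  ⇒  (34)·x = 272  ⇒  x = 8.

x = 8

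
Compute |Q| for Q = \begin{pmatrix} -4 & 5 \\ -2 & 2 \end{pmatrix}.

det(Q) = (-4)·2 − 5·(-2) = -8 − (-10) = 2

det(Q) = 2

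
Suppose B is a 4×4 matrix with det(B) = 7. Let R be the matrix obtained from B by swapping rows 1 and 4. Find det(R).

The determinant is -7.

Swapping two rows multiplies the determinant by −1.
det(R) = (-1)·(7) = -7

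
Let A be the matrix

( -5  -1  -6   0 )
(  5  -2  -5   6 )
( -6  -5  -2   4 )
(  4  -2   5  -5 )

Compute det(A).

Expand along row 1 (it has 1 zero):
  + (-5) · M_11   where M_11 = det([-2 -5 6; -5 -2 4; -2 5 -5]) = 11
  − (-1) · M_12   where M_12 = det([5 -5 6; -6 -2 4; 4 5 -5]) = -112
  + (-6) · M_13   where M_13 = det([5 -2 6; -6 -5 4; 4 -2 -5]) = 385
det = (+1)·(-5)·(11) + (-1)·(-1)·(-112) + (+1)·(-6)·(385) = -2477

-2477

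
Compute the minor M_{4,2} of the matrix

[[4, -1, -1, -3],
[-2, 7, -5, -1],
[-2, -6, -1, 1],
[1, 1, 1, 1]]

Delete row 4 and column 2; the remaining 3×3 submatrix is [4 -1 -3; -2 -5 -1; -2 -1 1].
Its determinant is -4.

The minor is -4.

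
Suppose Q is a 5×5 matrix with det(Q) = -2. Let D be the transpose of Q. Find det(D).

The determinant is -2.

det(Qᵀ) = det(Q).
det(D) = (1)·(-2) = -2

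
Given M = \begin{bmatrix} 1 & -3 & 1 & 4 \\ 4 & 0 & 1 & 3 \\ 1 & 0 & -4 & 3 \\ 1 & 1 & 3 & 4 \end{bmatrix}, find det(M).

Expand along column 2 (it has 2 zeros):
  − (-3) · M_12   where M_12 = det([4 1 3; 1 -4 3; 1 3 4]) = -80
  + (1) · M_42   where M_42 = det([1 1 4; 4 1 3; 1 -4 3]) = -62
det = (-1)·(-3)·(-80) + (+1)·(1)·(-62) = -302

det(M) = -302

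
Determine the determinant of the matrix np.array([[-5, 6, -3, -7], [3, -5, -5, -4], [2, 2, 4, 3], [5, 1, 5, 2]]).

252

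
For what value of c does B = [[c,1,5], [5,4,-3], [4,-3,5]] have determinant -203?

-1

Expanding along the row containing c, det(B) is linear in c: det(B) = (11)·c + (-192).
Set (11)·c + (-192) = -203  ⇒  (11)·c = -11  ⇒  c = -1.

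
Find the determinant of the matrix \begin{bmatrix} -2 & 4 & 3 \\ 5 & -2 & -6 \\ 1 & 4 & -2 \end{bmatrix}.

26

Expand along row 1:
  + (-2) · |-2 -6; 4 -2| = (-2)·(4 − (-24)) = -56
  − 4 · |5 -6; 1 -2| = −4·(-10 − (-6)) = 16
  + 3 · |5 -2; 1 4| = 3·(20 − (-2)) = 66
Sum: (-56) + (16) + (66) = 26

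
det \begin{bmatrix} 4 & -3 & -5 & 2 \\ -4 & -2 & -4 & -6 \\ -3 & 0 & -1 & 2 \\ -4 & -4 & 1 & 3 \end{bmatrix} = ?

Expand along row 3 (it has 1 zero):
  + (-3) · M_31   where M_31 = det([-3 -5 2; -2 -4 -6; -4 1 3]) = -168
  + (-1) · M_33   where M_33 = det([4 -3 2; -4 -2 -6; -4 -4 3]) = -212
  − (2) · M_34   where M_34 = det([4 -3 -5; -4 -2 -4; -4 -4 1]) = -172
det = (+1)·(-3)·(-168) + (+1)·(-1)·(-212) + (-1)·(2)·(-172) = 1060

1060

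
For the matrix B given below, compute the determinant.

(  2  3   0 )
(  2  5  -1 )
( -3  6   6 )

Expand along row 1:
  + 2 · |5 -1; 6 6| = 2·(30 − (-6)) = 72
  − 3 · |2 -1; -3 6| = −3·(12 − 3) = -27
Sum: (72) + (-27) = 45

det(B) = 45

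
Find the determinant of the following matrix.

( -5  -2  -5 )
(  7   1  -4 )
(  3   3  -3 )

Expand along row 1:
  + (-5) · |1 -4; 3 -3| = (-5)·(-3 − (-12)) = -45
  − (-2) · |7 -4; 3 -3| = −(-2)·(-21 − (-12)) = -18
  + (-5) · |7 1; 3 3| = (-5)·(21 − 3) = -90
Sum: (-45) + (-18) + (-90) = -153

-153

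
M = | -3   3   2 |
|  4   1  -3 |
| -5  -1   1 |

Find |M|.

The determinant is 41.

Expand along column 1:
  + (-3) · |1 -3; -1 1| = (-3)·(1 − 3) = 6
  − 4 · |3 2; -1 1| = −4·(3 − (-2)) = -20
  + (-5) · |3 2; 1 -3| = (-5)·(-9 − 2) = 55
Sum: (6) + (-20) + (55) = 41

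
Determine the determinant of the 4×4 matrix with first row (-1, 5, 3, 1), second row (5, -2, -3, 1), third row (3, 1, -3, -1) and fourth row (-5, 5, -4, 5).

Expand along row 1:
  + (-1) · M_11   where M_11 = det([-2 -3 1; 1 -3 -1; 5 -4 5]) = 79
  − (5) · M_12   where M_12 = det([5 -3 1; 3 -3 -1; -5 -4 5]) = -92
  + (3) · M_13   where M_13 = det([5 -2 1; 3 1 -1; -5 5 5]) = 90
  − (1) · M_14   where M_14 = det([5 -2 -3; 3 1 -3; -5 5 -4]) = -59
det = (+1)·(-1)·(79) + (-1)·(5)·(-92) + (+1)·(3)·(90) + (-1)·(1)·(-59) = 710

710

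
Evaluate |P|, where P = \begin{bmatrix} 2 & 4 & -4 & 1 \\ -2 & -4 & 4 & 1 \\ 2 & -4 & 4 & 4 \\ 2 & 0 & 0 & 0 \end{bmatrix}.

|P| = 0

Expand along row 4 (it has 3 zeros):
  − (2) · M_41   where M_41 = det([4 -4 1; -4 4 1; -4 4 4]) = 0
det = (-1)·(2)·(0) = 0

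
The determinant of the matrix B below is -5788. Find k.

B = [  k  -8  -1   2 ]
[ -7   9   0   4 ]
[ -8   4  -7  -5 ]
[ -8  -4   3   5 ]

k = 7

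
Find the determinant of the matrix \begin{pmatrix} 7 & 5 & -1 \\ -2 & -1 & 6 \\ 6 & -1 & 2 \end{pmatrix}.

The determinant is 220.

Expand along row 1:
  + 7 · |-1 6; -1 2| = 7·(-2 − (-6)) = 28
  − 5 · |-2 6; 6 2| = −5·(-4 − 36) = 200
  + (-1) · |-2 -1; 6 -1| = (-1)·(2 − (-6)) = -8
Sum: (28) + (200) + (-8) = 220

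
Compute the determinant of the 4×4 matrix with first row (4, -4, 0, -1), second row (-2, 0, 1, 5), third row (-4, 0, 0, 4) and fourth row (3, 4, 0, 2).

128

Expand along column 3 (it has 3 zeros):
  − (1) · M_23   where M_23 = det([4 -4 -1; -4 0 4; 3 4 2]) = -128
det = (-1)·(1)·(-128) = 128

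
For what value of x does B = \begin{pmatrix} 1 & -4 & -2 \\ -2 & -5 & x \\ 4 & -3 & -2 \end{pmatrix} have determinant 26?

Expanding along the column containing x, det(B) is linear in x: det(B) = (-13)·x + (-26).
Set (-13)·x + (-26) = 26  ⇒  (-13)·x = 52  ⇒  x = -4.

-4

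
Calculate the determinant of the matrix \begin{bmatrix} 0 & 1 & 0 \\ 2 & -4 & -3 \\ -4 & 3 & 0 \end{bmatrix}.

Expand along row 1:
  − 1 · |2 -3; -4 0| = −1·(0 − 12) = 12

The determinant is 12.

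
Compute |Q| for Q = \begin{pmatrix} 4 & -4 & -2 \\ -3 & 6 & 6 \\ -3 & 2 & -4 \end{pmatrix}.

-48

Expand along row 1:
  + 4 · |6 6; 2 -4| = 4·(-24 − 12) = -144
  − (-4) · |-3 6; -3 -4| = −(-4)·(12 − (-18)) = 120
  + (-2) · |-3 6; -3 2| = (-2)·(-6 − (-18)) = -24
Sum: (-144) + (120) + (-24) = -48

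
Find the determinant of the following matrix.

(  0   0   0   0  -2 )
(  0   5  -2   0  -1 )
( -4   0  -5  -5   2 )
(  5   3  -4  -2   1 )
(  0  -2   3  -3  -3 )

Expand along row 1 (it has 4 zeros):
  + (-2) · M_15   where M_15 = det([0 5 -2 0; -4 0 -5 -5; 5 3 -4 -2; 0 -2 3 -3]) = 906
det = (+1)·(-2)·(906) = -1812

-1812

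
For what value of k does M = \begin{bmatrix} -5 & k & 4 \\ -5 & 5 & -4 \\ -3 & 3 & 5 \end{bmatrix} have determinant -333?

-4

Expanding along the column containing k, det(M) is linear in k: det(M) = (37)·k + (-185).
Set (37)·k + (-185) = -333  ⇒  (37)·k = -148  ⇒  k = -4.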